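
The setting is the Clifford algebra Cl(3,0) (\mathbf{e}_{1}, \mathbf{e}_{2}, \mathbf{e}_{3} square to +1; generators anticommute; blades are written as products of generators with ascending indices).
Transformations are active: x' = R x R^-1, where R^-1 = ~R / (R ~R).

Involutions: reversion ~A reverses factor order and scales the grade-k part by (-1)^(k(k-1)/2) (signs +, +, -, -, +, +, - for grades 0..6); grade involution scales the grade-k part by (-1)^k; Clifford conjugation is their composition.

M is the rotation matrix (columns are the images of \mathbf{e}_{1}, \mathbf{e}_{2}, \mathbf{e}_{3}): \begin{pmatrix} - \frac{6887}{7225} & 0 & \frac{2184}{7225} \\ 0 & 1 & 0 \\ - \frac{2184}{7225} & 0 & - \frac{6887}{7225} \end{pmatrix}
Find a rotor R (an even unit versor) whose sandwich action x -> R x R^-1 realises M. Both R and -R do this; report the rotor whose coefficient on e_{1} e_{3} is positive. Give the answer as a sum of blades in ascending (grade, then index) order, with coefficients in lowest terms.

Method: write R = a + b12*e_{1} e_{2} + b13*e_{1} e_{3} + b23*e_{2} e_{3} with a^2 + b12^2 + b13^2 + b23^2 = 1 (so R^-1 = ~R). Expanding the columns R e_j ~R gives tr M = 4a^2 - 1 and, from the antisymmetric part, M21 - M12 = -4a*b12, M13 - M31 = 4a*b13, M32 - M23 = -4a*b23.
Here tr M = -\frac{6549}{7225}, so a^2 = (1 + tr M)/4 = \frac{169}{7225} and a = ±\frac{13}{85}. Taking a = \frac{13}{85}: M21 - M12 = 0, M13 - M31 = \frac{4368}{7225}, M32 - M23 = 0, giving b12 = 0, b13 = \frac{84}{85}, b23 = 0, i.e. R = \frac{13}{85} + \frac{84}{85} e_{1} e_{3}.
Its e_{1} e_{3} coefficient is already positive.
Answer: \frac{13}{85} + \frac{84}{85} e_{1} e_{3}. Recall the cover is two-to-one: with M of trace -\frac{6549}{7225}, both preimages act alike, and the stated e_{1} e_{3} sign chooses the sheet.


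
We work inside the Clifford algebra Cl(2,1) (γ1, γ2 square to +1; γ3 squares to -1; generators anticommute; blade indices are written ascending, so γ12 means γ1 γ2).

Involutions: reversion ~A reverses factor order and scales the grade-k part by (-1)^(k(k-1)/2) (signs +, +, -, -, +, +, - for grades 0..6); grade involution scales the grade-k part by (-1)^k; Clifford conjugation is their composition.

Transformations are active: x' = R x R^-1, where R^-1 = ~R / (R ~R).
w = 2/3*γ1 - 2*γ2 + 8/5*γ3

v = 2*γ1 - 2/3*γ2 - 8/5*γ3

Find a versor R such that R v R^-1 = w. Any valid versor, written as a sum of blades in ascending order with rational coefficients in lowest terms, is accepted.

Here q(v) = q(w) = 424/225; the classical choice R = v + w = 8/3*γ1 - 8/3*γ2 then realises v -> w under the sandwich.
Answer: 8/3*γ1 - 8/3*γ2


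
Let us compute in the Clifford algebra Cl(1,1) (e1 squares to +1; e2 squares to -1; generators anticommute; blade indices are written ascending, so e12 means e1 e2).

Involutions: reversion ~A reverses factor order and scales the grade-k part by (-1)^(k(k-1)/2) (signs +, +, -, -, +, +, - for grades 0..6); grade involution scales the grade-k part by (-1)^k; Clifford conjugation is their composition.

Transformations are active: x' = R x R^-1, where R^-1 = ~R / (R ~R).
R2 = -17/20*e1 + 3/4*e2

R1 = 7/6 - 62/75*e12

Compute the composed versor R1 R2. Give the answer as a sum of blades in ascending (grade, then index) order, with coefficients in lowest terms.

Distribute over the terms of R1 (each basis-blade product reordered to ascending indices, repeated generators contracted through their squares):
(7/6) R2 = -119/120*e1 + 7/8*e2
(-62/75*e12) R2 = 31/50*e1 - 527/750*e2
Summing the partial products and collecting blades:
Answer: -223/600*e1 + 517/3000*e2


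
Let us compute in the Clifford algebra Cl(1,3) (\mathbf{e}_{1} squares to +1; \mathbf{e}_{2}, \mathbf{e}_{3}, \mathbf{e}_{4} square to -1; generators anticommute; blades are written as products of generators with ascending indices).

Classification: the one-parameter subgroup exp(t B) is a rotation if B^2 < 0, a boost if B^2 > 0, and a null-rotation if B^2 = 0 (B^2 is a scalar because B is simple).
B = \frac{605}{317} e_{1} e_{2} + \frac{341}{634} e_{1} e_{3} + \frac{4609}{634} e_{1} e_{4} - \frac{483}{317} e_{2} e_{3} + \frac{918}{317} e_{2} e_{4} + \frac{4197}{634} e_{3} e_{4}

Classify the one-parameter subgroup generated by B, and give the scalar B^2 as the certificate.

B^2 term by term: the squares give (\frac{605}{317})^2*(e_{1} e_{2})^2 + (\frac{341}{634})^2*(e_{1} e_{3})^2 + (\frac{4609}{634})^2*(e_{1} e_{4})^2 + (-\frac{483}{317})^2*(e_{2} e_{3})^2 + (\frac{918}{317})^2*(e_{2} e_{4})^2 + (\frac{4197}{634})^2*(e_{3} e_{4})^2 = \frac{366025}{100489}*(+1) + \frac{116281}{401956}*(+1) + \frac{21242881}{401956}*(+1) + \frac{233289}{100489}*(-1) + \frac{842724}{100489}*(-1) + \frac{17614809}{401956}*(-1) = \frac{9}{4} (each basis 2-blade squares to minus the product of its generators' squares); cross terms between blades sharing an index anticommute and cancel; the commuting (index-disjoint) pairs give grade-4 terms 2*c*c'*(blade product), which cancel blade by blade — e_{1} e_{2} e_{3} e_{4}: \frac{2539185}{100489} - \frac{313038}{100489} - \frac{2226147}{100489} = 0 — confirming B is simple. So B^2 = \frac{9}{4}.
Answer: boost, certificate B^2 = \frac{9}{4}. Certificate logic: \frac{9}{4} is a conjugation-invariant scalar, so its sign fixes rotation versus boost versus null-rotation outright.


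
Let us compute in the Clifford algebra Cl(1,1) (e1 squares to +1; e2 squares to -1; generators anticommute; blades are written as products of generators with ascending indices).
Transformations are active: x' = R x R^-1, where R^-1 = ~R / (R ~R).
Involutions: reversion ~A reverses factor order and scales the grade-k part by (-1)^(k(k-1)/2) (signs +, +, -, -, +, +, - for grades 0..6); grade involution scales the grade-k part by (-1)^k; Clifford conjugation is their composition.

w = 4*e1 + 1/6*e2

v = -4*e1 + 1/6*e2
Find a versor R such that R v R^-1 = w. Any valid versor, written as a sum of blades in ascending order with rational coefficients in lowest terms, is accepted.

Since q(v) = q(w) = 575/36, the sum R = v + w = 1/3*e2 does the job whenever invertible.
Answer: 1/3*e2


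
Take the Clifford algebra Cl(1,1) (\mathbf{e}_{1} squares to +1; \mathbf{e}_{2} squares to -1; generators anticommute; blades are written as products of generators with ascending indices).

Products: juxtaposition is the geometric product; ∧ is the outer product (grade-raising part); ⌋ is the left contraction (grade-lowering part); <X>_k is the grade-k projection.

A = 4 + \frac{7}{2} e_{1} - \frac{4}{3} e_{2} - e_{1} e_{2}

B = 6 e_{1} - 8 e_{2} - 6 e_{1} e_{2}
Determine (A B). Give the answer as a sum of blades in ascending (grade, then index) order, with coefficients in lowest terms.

step 1: \frac{49}{3} + 24 e_{1} - 47 e_{2} - 44 e_{1} e_{2}
Answer: \frac{49}{3} + 24 e_{1} - 47 e_{2} - 44 e_{1} e_{2}


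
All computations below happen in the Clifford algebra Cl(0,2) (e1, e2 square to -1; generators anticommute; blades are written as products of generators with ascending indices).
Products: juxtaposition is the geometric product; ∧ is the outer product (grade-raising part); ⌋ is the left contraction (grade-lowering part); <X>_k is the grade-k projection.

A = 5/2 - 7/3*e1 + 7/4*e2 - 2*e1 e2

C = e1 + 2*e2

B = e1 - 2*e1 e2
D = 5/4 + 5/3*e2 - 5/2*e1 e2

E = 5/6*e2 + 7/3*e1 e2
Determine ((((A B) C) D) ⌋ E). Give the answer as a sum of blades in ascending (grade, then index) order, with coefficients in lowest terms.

step 1: -5/3 - e1 - 20/3*e2 - 27/4*e1 e2
step 2: 43/3 + 71/6*e1 - 121/12*e2 + 14/3*e1 e2
step 3: 835/18 + 290/9*e1 + 5885/144*e2 - 185/18*e1 e2
step 4: -8705/864 + 41195/432*e1 - 1315/36*e2 + 5845/54*e1 e2
Answer: -8705/864 + 41195/432*e1 - 1315/36*e2 + 5845/54*e1 e2


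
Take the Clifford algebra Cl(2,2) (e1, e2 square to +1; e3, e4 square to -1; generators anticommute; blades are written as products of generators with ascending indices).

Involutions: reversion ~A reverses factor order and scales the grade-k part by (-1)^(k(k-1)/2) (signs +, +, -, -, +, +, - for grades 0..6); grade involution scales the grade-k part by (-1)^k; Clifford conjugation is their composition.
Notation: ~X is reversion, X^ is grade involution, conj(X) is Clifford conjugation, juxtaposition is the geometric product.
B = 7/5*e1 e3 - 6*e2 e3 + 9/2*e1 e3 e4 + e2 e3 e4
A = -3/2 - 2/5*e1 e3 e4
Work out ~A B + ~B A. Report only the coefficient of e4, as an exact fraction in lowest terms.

first term: -9/5 + 14/25*e4 - 2/5*e1 e2 - 21/10*e1 e3 + 9*e2 e3 - 12/5*e1 e2 e4 - 27/4*e1 e3 e4 - 3/2*e2 e3 e4
second term: -9/5 + 14/25*e4 + 2/5*e1 e2 + 21/10*e1 e3 - 9*e2 e3 + 12/5*e1 e2 e4 + 27/4*e1 e3 e4 + 3/2*e2 e3 e4
Answer: 28/25


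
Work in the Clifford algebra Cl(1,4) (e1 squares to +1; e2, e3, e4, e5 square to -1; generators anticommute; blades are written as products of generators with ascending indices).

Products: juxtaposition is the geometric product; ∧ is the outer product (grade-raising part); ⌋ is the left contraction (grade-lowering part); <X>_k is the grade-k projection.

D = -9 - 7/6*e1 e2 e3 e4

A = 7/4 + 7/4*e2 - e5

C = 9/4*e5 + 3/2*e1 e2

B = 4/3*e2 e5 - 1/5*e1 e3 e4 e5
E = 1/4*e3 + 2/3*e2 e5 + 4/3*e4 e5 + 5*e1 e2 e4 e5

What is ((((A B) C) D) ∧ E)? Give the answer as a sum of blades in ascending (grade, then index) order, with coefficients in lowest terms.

step 1: -4/3*e2 - 7/3*e5 + 7/3*e2 e5 + 1/5*e1 e3 e4 - 7/20*e1 e3 e4 e5 + 7/20*e1 e2 e3 e4 e5
step 2: 21/4 - 2*e1 - 21/4*e2 + 7/2*e1 e5 - 3*e2 e5 - 7/2*e1 e2 e5 + 63/80*e1 e3 e4 + 3/10*e2 e3 e4 + 21/40*e3 e4 e5 - 63/80*e1 e2 e3 e4 + 9/20*e1 e3 e4 e5 - 21/40*e2 e3 e4 e5
step 3: -7707/160 + 367/20*e1 + 7707/160*e2 - 2569/80*e1 e5 + 1101/40*e2 e5 + 2569/80*e1 e2 e5 - 77/80*e1 e3 e4 - 11/30*e2 e3 e4 - 77/120*e3 e4 e5 + 77/80*e1 e2 e3 e4 - 11/20*e1 e3 e4 e5 + 77/120*e2 e3 e4 e5
step 4: -7707/640*e3 + 367/80*e1 e3 + 7707/640*e2 e3 - 2569/80*e2 e5 - 2569/40*e4 e5 + 367/30*e1 e2 e5 + 2569/320*e1 e3 e5 + 367/15*e1 e4 e5 - 1101/160*e2 e3 e5 + 2569/40*e2 e4 e5 - 2569/320*e1 e2 e3 e5 - 7707/32*e1 e2 e4 e5 - 77/120*e1 e2 e3 e4 e5
Answer: -7707/640*e3 + 367/80*e1 e3 + 7707/640*e2 e3 - 2569/80*e2 e5 - 2569/40*e4 e5 + 367/30*e1 e2 e5 + 2569/320*e1 e3 e5 + 367/15*e1 e4 e5 - 1101/160*e2 e3 e5 + 2569/40*e2 e4 e5 - 2569/320*e1 e2 e3 e5 - 7707/32*e1 e2 e4 e5 - 77/120*e1 e2 e3 e4 e5


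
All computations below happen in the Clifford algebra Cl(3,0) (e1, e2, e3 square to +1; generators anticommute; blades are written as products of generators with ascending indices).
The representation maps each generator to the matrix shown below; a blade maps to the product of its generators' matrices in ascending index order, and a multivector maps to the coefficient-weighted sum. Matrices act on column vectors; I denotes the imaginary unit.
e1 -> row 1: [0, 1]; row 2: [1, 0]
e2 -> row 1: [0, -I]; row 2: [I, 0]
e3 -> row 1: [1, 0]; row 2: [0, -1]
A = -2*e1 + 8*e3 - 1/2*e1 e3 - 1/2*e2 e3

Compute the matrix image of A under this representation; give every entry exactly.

Bivector images (products of the table entries): rho(e1 e3) = rho(e1)rho(e3) = row 1: [0, -1]; row 2: [1, 0]; rho(e2 e3) = rho(e2)rho(e3) = row 1: [0, I]; row 2: [I, 0].
M = (-2)*rho(e1) + (8)*rho(e3) + (-1/2)*rho(e1 e3) + (-1/2)*rho(e2 e3), summed entrywise:
Answer: row 1: [8, -3/2 - I/2]; row 2: [-5/2 - I/2, -8]


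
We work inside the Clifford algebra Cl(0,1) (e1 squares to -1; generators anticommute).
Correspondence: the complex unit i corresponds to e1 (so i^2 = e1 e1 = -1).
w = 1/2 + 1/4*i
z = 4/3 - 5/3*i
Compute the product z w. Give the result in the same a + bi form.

In blades: z = 4/3 - 5/3*e1, w = 1/2 + 1/4*e1.
Distribute z over w term by term (generator squares from the signature, products reordered to ascending indices): (4/3)*w = 2/3 + 1/3*e1; (-5/3*e1)*w = 5/12 - 5/6*e1.
Sum: 13/12 - 1/2*e1; translating back through the correspondence:
Answer: 13/12 - 1/2*i


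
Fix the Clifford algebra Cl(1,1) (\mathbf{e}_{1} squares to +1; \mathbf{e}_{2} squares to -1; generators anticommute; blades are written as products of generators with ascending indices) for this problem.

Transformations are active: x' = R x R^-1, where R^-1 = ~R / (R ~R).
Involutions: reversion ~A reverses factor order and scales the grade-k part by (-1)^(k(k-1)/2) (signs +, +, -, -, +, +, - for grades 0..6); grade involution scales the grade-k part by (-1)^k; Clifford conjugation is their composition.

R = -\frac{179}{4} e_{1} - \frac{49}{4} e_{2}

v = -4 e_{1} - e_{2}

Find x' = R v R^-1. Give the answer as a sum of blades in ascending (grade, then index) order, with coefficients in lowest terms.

~R = -\frac{179}{4} e_{1} - \frac{49}{4} e_{2}, and R ~R = \frac{3705}{2}, so R^-1 = ~R / (\frac{3705}{2}).
R v = \frac{667}{4} - \frac{17}{4} e_{1} e_{2}
Answer: -\frac{60113}{14820} e_{1} - \frac{17863}{14820} e_{2}


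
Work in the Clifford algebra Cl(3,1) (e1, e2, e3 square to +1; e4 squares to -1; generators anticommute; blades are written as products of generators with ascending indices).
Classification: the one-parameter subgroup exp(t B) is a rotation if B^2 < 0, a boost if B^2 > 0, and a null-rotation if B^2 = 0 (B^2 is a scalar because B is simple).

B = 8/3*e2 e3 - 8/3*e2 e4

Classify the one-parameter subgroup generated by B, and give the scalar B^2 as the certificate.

B^2 term by term: the squares give (8/3)^2*(e2 e3)^2 + (-8/3)^2*(e2 e4)^2 = 64/9*(-1) + 64/9*(+1) = 0 (each basis 2-blade squares to minus the product of its generators' squares); cross terms between blades sharing an index anticommute and cancel. So B^2 = 0.
Answer: null-rotation, certificate B^2 = 0. The class reads off the invariant scalar 0 directly.


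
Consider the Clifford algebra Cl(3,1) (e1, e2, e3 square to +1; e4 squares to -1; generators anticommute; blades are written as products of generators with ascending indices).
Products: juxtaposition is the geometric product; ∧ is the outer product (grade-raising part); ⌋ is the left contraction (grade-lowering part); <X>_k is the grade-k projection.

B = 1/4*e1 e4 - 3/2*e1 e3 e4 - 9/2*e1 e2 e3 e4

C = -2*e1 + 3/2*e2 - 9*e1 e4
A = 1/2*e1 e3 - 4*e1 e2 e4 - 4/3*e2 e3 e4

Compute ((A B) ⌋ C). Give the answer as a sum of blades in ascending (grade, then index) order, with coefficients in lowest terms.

step 1: -6*e1 + e2 - 18*e3 + 3/4*e4 - 2*e1 e2 + 6*e2 e3 - 9/4*e2 e4 - 1/8*e3 e4 - 1/3*e1 e2 e3
step 2: 27/2 - 27/4*e1 + 54*e4
Answer: 27/2 - 27/4*e1 + 54*e4


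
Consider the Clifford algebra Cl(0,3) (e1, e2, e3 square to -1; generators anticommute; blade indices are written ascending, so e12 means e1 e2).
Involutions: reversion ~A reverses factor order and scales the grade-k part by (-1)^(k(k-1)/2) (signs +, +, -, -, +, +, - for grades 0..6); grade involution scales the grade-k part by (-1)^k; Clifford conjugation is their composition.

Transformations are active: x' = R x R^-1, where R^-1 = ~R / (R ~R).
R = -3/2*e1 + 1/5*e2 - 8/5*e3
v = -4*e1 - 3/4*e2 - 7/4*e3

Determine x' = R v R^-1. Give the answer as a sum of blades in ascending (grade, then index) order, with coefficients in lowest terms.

~R = -3/2*e1 + 1/5*e2 - 8/5*e3, and R ~R = -97/20, so R^-1 = ~R / (-97/20).
R v = -173/20 + 77/40*e12 - 151/40*e13 - 31/20*e23
Answer: -131/97*e1 + 2839/1940*e2 - 7677/1940*e3


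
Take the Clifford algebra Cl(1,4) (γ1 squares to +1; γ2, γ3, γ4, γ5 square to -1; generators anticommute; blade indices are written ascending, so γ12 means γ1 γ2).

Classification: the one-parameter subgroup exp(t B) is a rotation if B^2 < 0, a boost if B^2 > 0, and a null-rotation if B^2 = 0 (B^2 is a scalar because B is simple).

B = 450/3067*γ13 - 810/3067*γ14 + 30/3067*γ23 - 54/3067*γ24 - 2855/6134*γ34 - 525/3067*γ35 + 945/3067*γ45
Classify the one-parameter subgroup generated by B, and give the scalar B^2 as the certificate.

B^2 term by term: the squares give (450/3067)^2*(γ13)^2 + (-810/3067)^2*(γ14)^2 + (30/3067)^2*(γ23)^2 + (-54/3067)^2*(γ24)^2 + (-2855/6134)^2*(γ34)^2 + (-525/3067)^2*(γ35)^2 + (945/3067)^2*(γ45)^2 = 202500/9406489*(+1) + 656100/9406489*(+1) + 900/9406489*(-1) + 2916/9406489*(-1) + 8151025/37625956*(-1) + 275625/9406489*(-1) + 893025/9406489*(-1) = -1/4 (each basis 2-blade squares to minus the product of its generators' squares); cross terms between blades sharing an index anticommute and cancel; the commuting (index-disjoint) pairs give grade-4 terms 2*c*c'*(blade product), which cancel blade by blade — γ1234: 48600/9406489 - 48600/9406489 = 0; γ1345: 850500/9406489 - 850500/9406489 = 0; γ2345: 56700/9406489 - 56700/9406489 = 0 — confirming B is simple. So B^2 = -1/4.
Answer: rotation, certificate B^2 = -1/4. Note: conjugating B changes its blade decomposition but never the scalar B^2 = -1/4, whose sign settles the classification.


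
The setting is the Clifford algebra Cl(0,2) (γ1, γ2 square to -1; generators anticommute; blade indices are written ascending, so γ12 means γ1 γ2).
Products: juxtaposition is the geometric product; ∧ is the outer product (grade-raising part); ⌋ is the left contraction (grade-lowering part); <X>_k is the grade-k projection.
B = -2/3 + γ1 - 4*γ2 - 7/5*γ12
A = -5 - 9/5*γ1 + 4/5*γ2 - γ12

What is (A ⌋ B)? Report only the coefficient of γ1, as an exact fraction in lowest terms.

step 1: 104/15 - 153/25*γ1 + 437/25*γ2 + 7*γ12
Answer: -153/25


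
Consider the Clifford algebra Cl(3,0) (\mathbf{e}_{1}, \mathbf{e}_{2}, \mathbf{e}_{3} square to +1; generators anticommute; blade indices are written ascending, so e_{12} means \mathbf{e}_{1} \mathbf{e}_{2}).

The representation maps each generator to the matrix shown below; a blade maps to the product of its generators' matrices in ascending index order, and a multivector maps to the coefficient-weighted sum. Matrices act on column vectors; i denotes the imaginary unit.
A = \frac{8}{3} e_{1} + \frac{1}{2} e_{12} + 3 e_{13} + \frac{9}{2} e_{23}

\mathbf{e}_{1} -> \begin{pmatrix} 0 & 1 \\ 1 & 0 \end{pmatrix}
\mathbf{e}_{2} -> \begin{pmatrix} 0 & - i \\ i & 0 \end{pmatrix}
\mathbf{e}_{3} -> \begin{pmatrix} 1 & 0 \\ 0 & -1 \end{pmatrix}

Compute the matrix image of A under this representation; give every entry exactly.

Bivector images (products of the table entries): rho(e_{12}) = rho(\mathbf{e}_{1})rho(\mathbf{e}_{2}) = \begin{pmatrix} i & 0 \\ 0 & - i \end{pmatrix}; rho(e_{13}) = rho(\mathbf{e}_{1})rho(\mathbf{e}_{3}) = \begin{pmatrix} 0 & -1 \\ 1 & 0 \end{pmatrix}; rho(e_{23}) = rho(\mathbf{e}_{2})rho(\mathbf{e}_{3}) = \begin{pmatrix} 0 & i \\ i & 0 \end{pmatrix}.
M = (\frac{8}{3})*rho(e_{1}) + (\frac{1}{2})*rho(e_{12}) + (3)*rho(e_{13}) + (\frac{9}{2})*rho(e_{23}), summed entrywise:
Answer: \begin{pmatrix} \frac{i}{2} & - \frac{1}{3} + \frac{9 i}{2} \\ \frac{17}{3} + \frac{9 i}{2} & - \frac{i}{2} \end{pmatrix}


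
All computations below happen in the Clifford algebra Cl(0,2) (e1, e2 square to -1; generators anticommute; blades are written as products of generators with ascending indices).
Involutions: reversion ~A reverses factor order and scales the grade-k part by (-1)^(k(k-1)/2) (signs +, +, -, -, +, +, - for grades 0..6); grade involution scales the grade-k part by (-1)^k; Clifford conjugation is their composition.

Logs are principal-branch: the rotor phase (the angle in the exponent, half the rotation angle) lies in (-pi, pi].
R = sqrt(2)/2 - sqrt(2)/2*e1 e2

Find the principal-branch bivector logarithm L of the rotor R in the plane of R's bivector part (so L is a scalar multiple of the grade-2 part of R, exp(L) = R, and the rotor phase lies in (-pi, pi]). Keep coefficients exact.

The scalar part of R is sqrt(2)/2, which pins the rotor phase on the principal branch; dividing the bivector part by the sine of that phase recovers the unit plane, and L is the phase times that plane.
Concretely: cos(phase) = sqrt(2)/2 gives phase = ±pi/4, and since phase/sin(phase) is even the sign is immaterial: L = (phase/sin(phase)) * <R>_2 = (sqrt(2)*pi/4) * <R>_2.
Answer: -pi/4*e1 e2


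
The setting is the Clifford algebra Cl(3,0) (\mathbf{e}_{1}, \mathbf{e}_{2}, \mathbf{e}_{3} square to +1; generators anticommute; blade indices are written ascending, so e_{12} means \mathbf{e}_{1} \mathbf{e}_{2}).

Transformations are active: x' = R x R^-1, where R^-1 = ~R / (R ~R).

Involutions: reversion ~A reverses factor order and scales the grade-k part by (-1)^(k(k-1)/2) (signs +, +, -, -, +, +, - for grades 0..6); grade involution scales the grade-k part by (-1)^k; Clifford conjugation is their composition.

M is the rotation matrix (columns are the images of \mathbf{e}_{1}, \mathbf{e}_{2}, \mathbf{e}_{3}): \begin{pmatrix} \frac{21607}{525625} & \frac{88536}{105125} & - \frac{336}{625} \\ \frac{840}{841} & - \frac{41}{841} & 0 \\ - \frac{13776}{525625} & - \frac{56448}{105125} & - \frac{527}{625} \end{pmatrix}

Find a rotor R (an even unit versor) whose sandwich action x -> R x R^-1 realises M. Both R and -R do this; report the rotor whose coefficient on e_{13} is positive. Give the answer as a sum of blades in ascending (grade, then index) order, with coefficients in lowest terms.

Method: write R = a + b12*e_{12} + b13*e_{13} + b23*e_{23} with a^2 + b12^2 + b13^2 + b23^2 = 1 (so R^-1 = ~R). Expanding the columns R e_j ~R gives tr M = 4a^2 - 1 and, from the antisymmetric part, M21 - M12 = -4a*b12, M13 - M31 = 4a*b13, M32 - M23 = -4a*b23.
Here tr M = -\frac{17889}{21025}, so a^2 = (1 + tr M)/4 = \frac{784}{21025} and a = ±\frac{28}{145}. Taking a = \frac{28}{145}: M21 - M12 = \frac{16464}{105125}, M13 - M31 = -\frac{10752}{21025}, M32 - M23 = -\frac{56448}{105125}, giving b12 = -\frac{147}{725}, b13 = -\frac{96}{145}, b23 = \frac{504}{725}, i.e. R = \frac{28}{145} - \frac{147}{725} e_{12} - \frac{96}{145} e_{13} + \frac{504}{725} e_{23}.
Its e_{13} coefficient is negative, so report the other preimage -R.
Answer: -\frac{28}{145} + \frac{147}{725} e_{12} + \frac{96}{145} e_{13} - \frac{504}{725} e_{23}. Sheet selection: the two-to-one cover makes ±R indistinguishable at the matrix level (trace -\frac{17889}{21025}), so uniqueness comes from the required sign on e_{13}.


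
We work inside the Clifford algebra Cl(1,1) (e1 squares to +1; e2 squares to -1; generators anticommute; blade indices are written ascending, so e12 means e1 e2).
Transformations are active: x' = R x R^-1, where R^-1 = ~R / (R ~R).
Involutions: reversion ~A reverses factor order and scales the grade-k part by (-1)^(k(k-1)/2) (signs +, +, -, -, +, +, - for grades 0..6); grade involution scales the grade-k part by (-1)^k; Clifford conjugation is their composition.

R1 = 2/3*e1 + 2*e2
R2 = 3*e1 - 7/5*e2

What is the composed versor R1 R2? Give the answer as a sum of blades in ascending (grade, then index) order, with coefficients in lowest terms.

Distribute over the terms of R1 (each basis-blade product reordered to ascending indices, repeated generators contracted through their squares):
(2/3*e1) R2 = 2 - 14/15*e12
(2*e2) R2 = 14/5 - 6*e12
Summing the partial products and collecting blades:
Answer: 24/5 - 104/15*e12


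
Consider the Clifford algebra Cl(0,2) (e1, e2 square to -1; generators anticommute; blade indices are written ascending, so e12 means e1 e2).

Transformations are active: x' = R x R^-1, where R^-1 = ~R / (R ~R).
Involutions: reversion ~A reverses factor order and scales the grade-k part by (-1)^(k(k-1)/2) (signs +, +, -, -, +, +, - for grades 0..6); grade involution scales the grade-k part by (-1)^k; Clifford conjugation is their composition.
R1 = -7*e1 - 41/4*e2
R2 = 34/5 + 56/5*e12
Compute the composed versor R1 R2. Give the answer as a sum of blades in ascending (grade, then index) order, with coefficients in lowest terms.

Distribute over the terms of R1 (each basis-blade product reordered to ascending indices, repeated generators contracted through their squares):
(-7*e1) R2 = -238/5*e1 + 392/5*e2
(-41/4*e2) R2 = -574/5*e1 - 697/10*e2
Summing the partial products and collecting blades:
Answer: -812/5*e1 + 87/10*e2


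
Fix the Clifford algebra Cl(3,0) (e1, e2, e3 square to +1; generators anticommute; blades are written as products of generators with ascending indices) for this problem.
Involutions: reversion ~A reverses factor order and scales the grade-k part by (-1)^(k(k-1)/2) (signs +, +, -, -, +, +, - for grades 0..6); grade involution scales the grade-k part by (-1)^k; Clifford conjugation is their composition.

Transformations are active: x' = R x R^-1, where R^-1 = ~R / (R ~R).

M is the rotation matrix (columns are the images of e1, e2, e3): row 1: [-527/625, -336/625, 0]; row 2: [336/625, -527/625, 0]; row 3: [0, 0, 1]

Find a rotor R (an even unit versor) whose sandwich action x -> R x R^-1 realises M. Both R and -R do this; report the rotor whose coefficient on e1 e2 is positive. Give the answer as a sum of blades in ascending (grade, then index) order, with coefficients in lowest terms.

Method: write R = a + b12*e1 e2 + b13*e1 e3 + b23*e2 e3 with a^2 + b12^2 + b13^2 + b23^2 = 1 (so R^-1 = ~R). Expanding the columns R e_j ~R gives tr M = 4a^2 - 1 and, from the antisymmetric part, M21 - M12 = -4a*b12, M13 - M31 = 4a*b13, M32 - M23 = -4a*b23.
Here tr M = -429/625, so a^2 = (1 + tr M)/4 = 49/625 and a = ±7/25. Taking a = 7/25: M21 - M12 = 672/625, M13 - M31 = 0, M32 - M23 = 0, giving b12 = -24/25, b13 = 0, b23 = 0, i.e. R = 7/25 - 24/25*e1 e2.
Its e1 e2 coefficient is negative, so report the other preimage -R.
Answer: -7/25 + 24/25*e1 e2. Key observation: the double cover Spin(3) -> SO(3) sends R and -R to the same matrix (trace -429/625 here), so the stated sign of the e1 e2 coefficient is what selects one sheet.


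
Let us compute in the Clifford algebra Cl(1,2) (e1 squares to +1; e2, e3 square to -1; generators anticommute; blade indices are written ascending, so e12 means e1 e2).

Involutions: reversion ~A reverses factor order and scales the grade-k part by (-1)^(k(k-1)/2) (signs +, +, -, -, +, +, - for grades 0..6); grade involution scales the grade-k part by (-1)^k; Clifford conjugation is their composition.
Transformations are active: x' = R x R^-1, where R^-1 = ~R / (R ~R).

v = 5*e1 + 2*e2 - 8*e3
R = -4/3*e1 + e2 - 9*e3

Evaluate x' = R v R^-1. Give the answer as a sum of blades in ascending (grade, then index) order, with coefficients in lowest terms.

~R = -4/3*e1 + e2 - 9*e3, and R ~R = -722/9, so R^-1 = ~R / (-722/9).
R v = -242/3 - 23/3*e12 + 167/3*e13 + 10*e23
Answer: -2773/361*e1 + 4/361*e2 - 3646/361*e3


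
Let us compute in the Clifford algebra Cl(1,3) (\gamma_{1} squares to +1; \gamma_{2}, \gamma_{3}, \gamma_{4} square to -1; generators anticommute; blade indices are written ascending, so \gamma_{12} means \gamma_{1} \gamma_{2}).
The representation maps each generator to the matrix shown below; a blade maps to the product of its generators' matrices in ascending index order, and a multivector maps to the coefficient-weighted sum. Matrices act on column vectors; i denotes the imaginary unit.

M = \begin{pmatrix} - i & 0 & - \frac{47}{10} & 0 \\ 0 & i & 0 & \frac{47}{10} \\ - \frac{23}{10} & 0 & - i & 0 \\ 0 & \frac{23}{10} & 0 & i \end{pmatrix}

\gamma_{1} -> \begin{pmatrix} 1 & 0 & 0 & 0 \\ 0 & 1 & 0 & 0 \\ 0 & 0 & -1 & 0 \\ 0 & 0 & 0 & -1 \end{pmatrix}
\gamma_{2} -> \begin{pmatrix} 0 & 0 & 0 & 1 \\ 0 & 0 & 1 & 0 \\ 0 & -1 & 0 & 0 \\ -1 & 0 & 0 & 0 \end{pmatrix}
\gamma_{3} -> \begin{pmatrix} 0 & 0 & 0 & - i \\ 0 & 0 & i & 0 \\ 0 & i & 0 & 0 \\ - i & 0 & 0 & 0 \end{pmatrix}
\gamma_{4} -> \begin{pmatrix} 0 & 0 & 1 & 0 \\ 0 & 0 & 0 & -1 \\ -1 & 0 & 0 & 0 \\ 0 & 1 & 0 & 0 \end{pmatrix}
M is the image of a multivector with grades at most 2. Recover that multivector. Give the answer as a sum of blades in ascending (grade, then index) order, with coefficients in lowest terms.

Method: the blade images are trace-orthogonal — tr(rho(e_A) rho(e_B)^-1) = 4 if A = B and 0 otherwise — and rho(e_A)^-1 = (e_A)^2 * rho(e_A) with (e_A)^2 = +1 or -1, so the coefficient of e_A in the preimage is (e_A)^2 * tr(M rho(e_A))/4.
Nonzero projections over blades of grade <= 2: \gamma_{4}: (\gamma_{4})^2 = -1, tr(M rho(\gamma_{4})) = \frac{24}{5}, coefficient -\frac{6}{5}; \gamma_{14}: (\gamma_{14})^2 = +1, tr(M rho(\gamma_{14})) = -14, coefficient -\frac{7}{2}; \gamma_{23}: (\gamma_{23})^2 = -1, tr(M rho(\gamma_{23})) = -4, coefficient 1. Every other blade of grade <= 2 projects to 0.
Answer: -\frac{6}{5} \gamma_{4} - \frac{7}{2} \gamma_{14} + \gamma_{23}


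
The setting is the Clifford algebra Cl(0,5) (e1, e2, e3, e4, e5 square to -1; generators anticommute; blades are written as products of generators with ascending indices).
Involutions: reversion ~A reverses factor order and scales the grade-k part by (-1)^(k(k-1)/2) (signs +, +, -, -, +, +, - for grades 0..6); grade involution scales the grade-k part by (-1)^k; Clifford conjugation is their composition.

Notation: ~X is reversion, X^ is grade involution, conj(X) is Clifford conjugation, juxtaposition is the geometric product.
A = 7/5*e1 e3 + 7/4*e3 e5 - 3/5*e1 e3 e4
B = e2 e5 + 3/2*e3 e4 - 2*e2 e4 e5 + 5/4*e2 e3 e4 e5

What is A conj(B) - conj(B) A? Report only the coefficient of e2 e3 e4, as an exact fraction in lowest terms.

first term: -9/10*e1 + 21/10*e1 e4 + 7/4*e2 e3 + 35/16*e2 e4 + 21/8*e4 e5 + 3/4*e1 e2 e5 - 7/2*e2 e3 e4 + 1/5*e1 e2 e3 e5 + 7/4*e1 e2 e4 e5 + 17/5*e1 e2 e3 e4 e5
second term: -9/10*e1 - 21/10*e1 e4 - 7/4*e2 e3 + 35/16*e2 e4 - 21/8*e4 e5 + 3/4*e1 e2 e5 + 7/2*e2 e3 e4 + 1/5*e1 e2 e3 e5 - 7/4*e1 e2 e4 e5 + 17/5*e1 e2 e3 e4 e5
Answer: -7


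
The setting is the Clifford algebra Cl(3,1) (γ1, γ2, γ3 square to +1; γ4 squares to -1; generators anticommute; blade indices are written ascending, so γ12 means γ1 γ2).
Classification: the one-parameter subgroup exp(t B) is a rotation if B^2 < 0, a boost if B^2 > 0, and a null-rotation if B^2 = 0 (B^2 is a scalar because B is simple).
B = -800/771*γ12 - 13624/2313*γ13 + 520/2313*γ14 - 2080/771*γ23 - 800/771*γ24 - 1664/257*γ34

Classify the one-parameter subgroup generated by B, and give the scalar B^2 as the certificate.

B^2 term by term: the squares give (-800/771)^2*(γ12)^2 + (-13624/2313)^2*(γ13)^2 + (520/2313)^2*(γ14)^2 + (-2080/771)^2*(γ23)^2 + (-800/771)^2*(γ24)^2 + (-1664/257)^2*(γ34)^2 = 640000/594441*(-1) + 185613376/5349969*(-1) + 270400/5349969*(+1) + 4326400/594441*(-1) + 640000/594441*(+1) + 2768896/66049*(+1) = 0 (each basis 2-blade squares to minus the product of its generators' squares); cross terms between blades sharing an index anticommute and cancel; the commuting (index-disjoint) pairs give grade-4 terms 2*c*c'*(blade product), which cancel blade by blade — γ1234: 2662400/198147 - 21798400/1783323 - 2163200/1783323 = 0 — confirming B is simple. So B^2 = 0.
Answer: null-rotation, certificate B^2 = 0. The scalar 0 is the complete invariant here: its sign names the subgroup type.


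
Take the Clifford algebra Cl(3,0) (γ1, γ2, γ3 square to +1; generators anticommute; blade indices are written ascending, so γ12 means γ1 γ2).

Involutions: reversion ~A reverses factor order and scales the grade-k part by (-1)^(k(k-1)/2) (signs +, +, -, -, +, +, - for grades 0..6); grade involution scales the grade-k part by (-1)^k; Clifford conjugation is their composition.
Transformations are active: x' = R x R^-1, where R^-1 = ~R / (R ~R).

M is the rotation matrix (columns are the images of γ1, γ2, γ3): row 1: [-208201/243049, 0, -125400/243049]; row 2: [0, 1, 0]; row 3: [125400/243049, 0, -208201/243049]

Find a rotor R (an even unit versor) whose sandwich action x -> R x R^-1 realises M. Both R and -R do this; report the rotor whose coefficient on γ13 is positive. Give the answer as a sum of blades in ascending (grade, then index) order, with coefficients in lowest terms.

Method: write R = a + b12*γ12 + b13*γ13 + b23*γ23 with a^2 + b12^2 + b13^2 + b23^2 = 1 (so R^-1 = ~R). Expanding the columns R e_j ~R gives tr M = 4a^2 - 1 and, from the antisymmetric part, M21 - M12 = -4a*b12, M13 - M31 = 4a*b13, M32 - M23 = -4a*b23.
Here tr M = -173353/243049, so a^2 = (1 + tr M)/4 = 17424/243049 and a = ±132/493. Taking a = 132/493: M21 - M12 = 0, M13 - M31 = -250800/243049, M32 - M23 = 0, giving b12 = 0, b13 = -475/493, b23 = 0, i.e. R = 132/493 - 475/493*γ13.
Its γ13 coefficient is negative, so report the other preimage -R.
Answer: -132/493 + 475/493*γ13. Uniqueness: Spin(3) -> SO(3) maps R and -R to the same rotation of trace -173353/243049; fixing the sign of the γ13 coefficient removes the ambiguity.


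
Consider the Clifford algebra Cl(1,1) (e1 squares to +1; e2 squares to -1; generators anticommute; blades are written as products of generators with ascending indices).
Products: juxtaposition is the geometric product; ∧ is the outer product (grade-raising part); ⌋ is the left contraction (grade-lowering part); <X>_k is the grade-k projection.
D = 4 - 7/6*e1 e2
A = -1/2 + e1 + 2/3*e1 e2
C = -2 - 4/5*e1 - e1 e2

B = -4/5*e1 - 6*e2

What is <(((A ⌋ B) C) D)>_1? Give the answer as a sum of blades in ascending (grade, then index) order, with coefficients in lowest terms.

step 1: -4/5 + 2/5*e1 + 3*e2
step 2: 32/25 - 79/25*e1 - 32/5*e2 + 16/5*e1 e2
step 3: 104/75 - 388/75*e1 - 3287/150*e2 + 848/75*e1 e2
step 4: -388/75*e1 - 3287/150*e2
Answer: -388/75*e1 - 3287/150*e2


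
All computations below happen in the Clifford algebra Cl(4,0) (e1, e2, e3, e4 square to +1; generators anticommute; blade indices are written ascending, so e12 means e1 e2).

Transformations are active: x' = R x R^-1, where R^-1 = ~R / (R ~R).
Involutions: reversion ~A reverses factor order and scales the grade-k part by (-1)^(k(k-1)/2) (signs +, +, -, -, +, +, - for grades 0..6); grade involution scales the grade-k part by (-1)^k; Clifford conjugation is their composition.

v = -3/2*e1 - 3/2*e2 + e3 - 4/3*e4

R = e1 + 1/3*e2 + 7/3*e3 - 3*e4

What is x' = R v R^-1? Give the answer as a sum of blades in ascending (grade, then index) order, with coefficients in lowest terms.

~R = e1 + 1/3*e2 + 7/3*e3 - 3*e4, and R ~R = 140/9, so R^-1 = ~R / (140/9).
R v = 13/3 - e12 + 9/2*e13 - 35/6*e14 + 23/6*e23 - 89/18*e24 - 1/9*e34
Answer: 72/35*e1 + 59/35*e2 + 3/10*e3 - 71/210*e4


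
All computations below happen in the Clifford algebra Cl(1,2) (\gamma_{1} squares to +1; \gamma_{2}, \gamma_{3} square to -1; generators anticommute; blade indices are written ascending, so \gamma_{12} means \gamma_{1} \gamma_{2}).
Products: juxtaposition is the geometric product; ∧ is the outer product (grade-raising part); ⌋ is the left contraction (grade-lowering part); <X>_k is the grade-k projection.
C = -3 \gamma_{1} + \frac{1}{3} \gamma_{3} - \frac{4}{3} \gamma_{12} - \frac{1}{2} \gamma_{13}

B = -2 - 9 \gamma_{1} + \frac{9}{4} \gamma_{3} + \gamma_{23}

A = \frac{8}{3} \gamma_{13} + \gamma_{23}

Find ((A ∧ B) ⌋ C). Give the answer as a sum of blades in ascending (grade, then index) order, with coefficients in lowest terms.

step 1: -\frac{16}{3} \gamma_{13} - 2 \gamma_{23} - 9 \gamma_{123}
step 2: \frac{8}{3}
Answer: \frac{8}{3}


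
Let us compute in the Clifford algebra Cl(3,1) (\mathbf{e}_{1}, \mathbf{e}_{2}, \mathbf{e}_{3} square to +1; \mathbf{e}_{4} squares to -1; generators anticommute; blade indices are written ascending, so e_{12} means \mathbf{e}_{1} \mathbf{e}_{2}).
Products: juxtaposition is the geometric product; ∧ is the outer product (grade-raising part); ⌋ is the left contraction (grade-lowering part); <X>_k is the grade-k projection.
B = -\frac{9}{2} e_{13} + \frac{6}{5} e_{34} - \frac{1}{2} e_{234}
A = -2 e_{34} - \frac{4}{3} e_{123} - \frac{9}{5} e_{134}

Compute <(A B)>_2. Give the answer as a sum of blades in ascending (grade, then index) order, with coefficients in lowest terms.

step 1: -\frac{12}{5} - \frac{54}{25} e_{1} + 7 e_{2} - \frac{81}{10} e_{4} + \frac{9}{10} e_{12} - \frac{29}{3} e_{14} - \frac{8}{5} e_{124}
step 2: \frac{9}{10} e_{12} - \frac{29}{3} e_{14}
Answer: \frac{9}{10} e_{12} - \frac{29}{3} e_{14}


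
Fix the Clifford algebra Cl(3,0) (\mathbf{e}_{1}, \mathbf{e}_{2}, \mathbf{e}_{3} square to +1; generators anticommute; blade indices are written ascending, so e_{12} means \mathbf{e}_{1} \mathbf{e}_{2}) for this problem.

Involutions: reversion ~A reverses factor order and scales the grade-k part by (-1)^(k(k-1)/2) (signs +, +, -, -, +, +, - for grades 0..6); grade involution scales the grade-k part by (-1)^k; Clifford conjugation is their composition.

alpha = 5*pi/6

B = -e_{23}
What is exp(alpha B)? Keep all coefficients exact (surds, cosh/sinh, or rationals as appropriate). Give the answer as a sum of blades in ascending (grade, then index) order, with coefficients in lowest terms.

B^2 = (-1)^2*(e_{23})^2 = 1*(-1) = -1 (a basis 2-blade squares to minus the product of its generators' squares).
B^2 = -1 — circular case — the even/odd split gives cos and sin: l = 1, alpha*l = \frac{5 \pi}{6}, so exp(alpha B) = cos(\frac{5 \pi}{6}) + (sin(\frac{5 \pi}{6})/1)*B = - \frac{\sqrt{3}}{2} + (\frac{1}{2})*B.
Answer: - \frac{\sqrt{3}}{2} - \frac{1}{2} e_{23}


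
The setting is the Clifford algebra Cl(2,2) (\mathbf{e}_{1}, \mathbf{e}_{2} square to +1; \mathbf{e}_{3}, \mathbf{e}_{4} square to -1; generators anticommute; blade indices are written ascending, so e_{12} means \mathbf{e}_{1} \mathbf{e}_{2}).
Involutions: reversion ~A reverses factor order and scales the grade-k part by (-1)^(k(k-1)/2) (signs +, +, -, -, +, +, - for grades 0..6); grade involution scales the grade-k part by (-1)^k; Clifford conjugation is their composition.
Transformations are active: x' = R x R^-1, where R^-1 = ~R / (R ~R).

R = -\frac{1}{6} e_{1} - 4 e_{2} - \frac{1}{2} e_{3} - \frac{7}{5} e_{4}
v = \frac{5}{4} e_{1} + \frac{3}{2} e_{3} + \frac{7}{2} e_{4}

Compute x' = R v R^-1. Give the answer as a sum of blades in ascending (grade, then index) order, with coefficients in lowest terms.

~R = -\frac{1}{6} e_{1} - 4 e_{2} - \frac{1}{2} e_{3} - \frac{7}{5} e_{4}, and R ~R = \frac{3109}{225}, so R^-1 = ~R / (\frac{3109}{225}).
R v = \frac{653}{120} + 5 e_{12} + \frac{3}{8} e_{13} + \frac{7}{6} e_{14} - 6 e_{23} - 14 e_{24} + \frac{7}{20} e_{34}
Answer: -\frac{34355}{24872} e_{1} - \frac{9795}{3109} e_{2} - \frac{47103}{24872} e_{3} - \frac{57239}{12436} e_{4}


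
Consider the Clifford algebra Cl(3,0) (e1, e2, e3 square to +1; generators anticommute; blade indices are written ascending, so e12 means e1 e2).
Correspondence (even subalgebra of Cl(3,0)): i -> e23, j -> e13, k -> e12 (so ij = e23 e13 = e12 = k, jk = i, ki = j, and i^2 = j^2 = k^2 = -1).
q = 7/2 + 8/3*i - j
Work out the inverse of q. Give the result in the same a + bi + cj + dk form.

In blades: q = 7/2 - e13 + 8/3*e23.
With qbar = 7/2 + e13 - 8/3*e23 (scalar fixed, mapped units negated), q qbar = 733/36 (the sum of squared coefficients), so q^-1 = qbar / (733/36) = 126/733 + 36/733*e13 - 96/733*e23; translating back:
Answer: 126/733 - 96/733*i + 36/733*j


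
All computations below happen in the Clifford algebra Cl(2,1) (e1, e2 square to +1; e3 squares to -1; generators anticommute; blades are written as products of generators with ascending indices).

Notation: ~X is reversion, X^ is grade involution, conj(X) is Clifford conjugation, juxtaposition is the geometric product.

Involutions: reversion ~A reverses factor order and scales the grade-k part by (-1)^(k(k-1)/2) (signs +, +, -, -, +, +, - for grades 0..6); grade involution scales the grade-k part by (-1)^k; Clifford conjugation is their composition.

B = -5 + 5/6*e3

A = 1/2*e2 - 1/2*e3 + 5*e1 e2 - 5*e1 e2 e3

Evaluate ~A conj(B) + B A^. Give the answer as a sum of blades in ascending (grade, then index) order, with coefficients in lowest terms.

first term: -5/12 - 5/2*e2 + 5/2*e3 + 175/6*e1 e2 - 5/12*e2 e3 - 125/6*e1 e2 e3
second term: -5/12 + 5/2*e2 - 5/2*e3 - 175/6*e1 e2 + 5/12*e2 e3 - 125/6*e1 e2 e3
Answer: -5/6 - 125/3*e1 e2 e3


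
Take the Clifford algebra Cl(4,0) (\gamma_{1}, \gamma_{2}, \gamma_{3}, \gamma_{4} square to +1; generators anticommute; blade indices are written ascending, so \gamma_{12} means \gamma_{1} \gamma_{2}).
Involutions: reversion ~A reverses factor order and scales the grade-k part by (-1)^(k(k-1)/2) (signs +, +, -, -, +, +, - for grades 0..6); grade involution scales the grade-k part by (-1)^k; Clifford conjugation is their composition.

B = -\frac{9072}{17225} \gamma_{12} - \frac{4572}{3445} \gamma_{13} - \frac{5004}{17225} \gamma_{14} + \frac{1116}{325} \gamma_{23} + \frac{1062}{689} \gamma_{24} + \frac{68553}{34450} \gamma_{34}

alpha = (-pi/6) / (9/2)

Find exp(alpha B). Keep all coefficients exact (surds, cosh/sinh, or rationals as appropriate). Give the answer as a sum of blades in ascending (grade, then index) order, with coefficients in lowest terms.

B^2 term by term: the squares give (-\frac{9072}{17225})^2*(\gamma_{12})^2 + (-\frac{4572}{3445})^2*(\gamma_{13})^2 + (-\frac{5004}{17225})^2*(\gamma_{14})^2 + (\frac{1116}{325})^2*(\gamma_{23})^2 + (\frac{1062}{689})^2*(\gamma_{24})^2 + (\frac{68553}{34450})^2*(\gamma_{34})^2 = \frac{82301184}{296700625}*(-1) + \frac{20903184}{11868025}*(-1) + \frac{25040016}{296700625}*(-1) + \frac{1245456}{105625}*(-1) + \frac{1127844}{474721}*(-1) + \frac{4699513809}{1186802500}*(-1) = -\frac{81}{4} (each basis 2-blade squares to minus the product of its generators' squares); cross terms between blades sharing an index anticommute and cancel; the commuting (index-disjoint) pairs give grade-4 terms 2*c*c'*(blade product), which cancel blade by blade — \gamma_{1234}: -\frac{621912816}{296700625} + \frac{9710928}{2373605} - \frac{11168928}{5598125} = 0 — confirming B is simple. So B^2 = -\frac{81}{4}.
B^2 = -\frac{81}{4} — B^2 < 0, so the exponential closes trigonometrically: l = \frac{9}{2}, alpha*l = - \frac{\pi}{6}, so exp(alpha B) = cos(- \frac{\pi}{6}) + (sin(- \frac{\pi}{6})/(\frac{9}{2}))*B = \frac{\sqrt{3}}{2} + (- \frac{1}{9})*B.
Answer: \frac{\sqrt{3}}{2} + \frac{1008}{17225} \gamma_{12} + \frac{508}{3445} \gamma_{13} + \frac{556}{17225} \gamma_{14} - \frac{124}{325} \gamma_{23} - \frac{118}{689} \gamma_{24} - \frac{7617}{34450} \gamma_{34}
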